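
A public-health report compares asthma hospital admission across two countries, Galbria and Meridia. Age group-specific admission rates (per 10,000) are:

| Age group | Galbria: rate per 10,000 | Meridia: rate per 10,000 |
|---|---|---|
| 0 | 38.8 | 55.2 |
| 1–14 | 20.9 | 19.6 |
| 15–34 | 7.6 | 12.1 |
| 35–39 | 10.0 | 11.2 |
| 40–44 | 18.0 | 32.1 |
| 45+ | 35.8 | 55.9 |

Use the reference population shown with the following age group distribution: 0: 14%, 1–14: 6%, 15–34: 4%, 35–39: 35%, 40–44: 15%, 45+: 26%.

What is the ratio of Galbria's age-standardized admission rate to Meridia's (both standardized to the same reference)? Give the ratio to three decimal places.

0.689

Standard weights: 0.14, 0.06, 0.04, 0.35, 0.15, 0.26.
Galbria: 0.1400×38.8 + 0.0600×20.9 + 0.0400×7.6 + 0.3500×10.0 + 0.1500×18.0 + 0.2600×35.8 = 22.4980 per 10,000.
Meridia: 0.1400×55.2 + 0.0600×19.6 + 0.0400×12.1 + 0.3500×11.2 + 0.1500×32.1 + 0.2600×55.9 = 32.6570 per 10,000.
Ratio = 22.4980 ÷ 32.6570 = 0.68892.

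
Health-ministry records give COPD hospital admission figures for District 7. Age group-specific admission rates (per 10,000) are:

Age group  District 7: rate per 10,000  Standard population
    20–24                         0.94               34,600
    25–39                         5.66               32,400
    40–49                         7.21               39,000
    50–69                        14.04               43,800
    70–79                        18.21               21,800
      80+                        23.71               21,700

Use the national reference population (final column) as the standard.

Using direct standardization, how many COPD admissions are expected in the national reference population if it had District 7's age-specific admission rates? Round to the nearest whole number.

202

Expected COPD admissions = Σ (standard pop × age-specific rate ÷ 10,000)
= 34,600×0.94/10,000 + 32,400×5.66/10,000 + 39,000×7.21/10,000 + 43,800×14.04/10,000 + 21,800×18.21/10,000 + 21,700×23.71/10,000
= 3.25 + 18.34 + 28.12 + 61.50 + 39.70 + 51.45 = 202.35.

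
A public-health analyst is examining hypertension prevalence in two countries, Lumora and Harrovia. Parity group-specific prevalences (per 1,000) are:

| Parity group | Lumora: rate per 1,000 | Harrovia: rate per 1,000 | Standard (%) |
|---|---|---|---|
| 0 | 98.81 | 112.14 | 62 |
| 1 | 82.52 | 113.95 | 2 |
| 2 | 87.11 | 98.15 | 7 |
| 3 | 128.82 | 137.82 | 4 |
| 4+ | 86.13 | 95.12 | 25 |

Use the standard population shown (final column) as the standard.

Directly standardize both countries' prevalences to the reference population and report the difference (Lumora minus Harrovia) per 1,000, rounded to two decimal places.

-12.27

Standard weights: 0.62, 0.02, 0.07, 0.04, 0.25.
Lumora: 0.6200×98.81 + 0.0200×82.52 + 0.0700×87.11 + 0.0400×128.82 + 0.2500×86.13 = 95.6956 per 1,000.
Harrovia: 0.6200×112.14 + 0.0200×113.95 + 0.0700×98.15 + 0.0400×137.82 + 0.2500×95.12 = 107.9691 per 1,000.
Difference = 95.6956 − 107.9691 = -12.2735.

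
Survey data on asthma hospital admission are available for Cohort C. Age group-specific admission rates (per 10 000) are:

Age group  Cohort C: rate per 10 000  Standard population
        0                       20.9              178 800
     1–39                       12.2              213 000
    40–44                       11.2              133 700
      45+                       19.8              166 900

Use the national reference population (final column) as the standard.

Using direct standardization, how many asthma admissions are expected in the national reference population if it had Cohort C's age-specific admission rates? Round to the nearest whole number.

1114

Expected asthma admissions = Σ (standard pop × age-specific rate ÷ 10 000)
= 178 800×20.9/10 000 + 213 000×12.2/10 000 + 133 700×11.2/10 000 + 166 900×19.8/10 000
= 373.69 + 259.86 + 149.74 + 330.46 = 1113.76.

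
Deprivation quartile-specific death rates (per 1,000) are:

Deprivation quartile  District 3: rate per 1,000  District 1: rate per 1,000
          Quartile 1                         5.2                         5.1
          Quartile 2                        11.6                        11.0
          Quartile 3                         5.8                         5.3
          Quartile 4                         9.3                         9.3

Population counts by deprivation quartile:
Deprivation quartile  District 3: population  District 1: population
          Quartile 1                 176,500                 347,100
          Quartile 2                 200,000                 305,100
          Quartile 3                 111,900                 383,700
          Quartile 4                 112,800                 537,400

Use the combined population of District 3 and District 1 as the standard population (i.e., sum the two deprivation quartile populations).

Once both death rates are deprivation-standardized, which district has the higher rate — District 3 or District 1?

District 3

Combined standard total = 2,174,500; weights = 0.2408, 0.2323, 0.2279, 0.2990.
District 3: 0.2408×5.2 + 0.2323×11.6 + 0.2279×5.8 + 0.2990×9.3 = 8.0493 per 1,000.
District 1: 0.2408×5.1 + 0.2323×11.0 + 0.2279×5.3 + 0.2990×9.3 = 7.7719 per 1,000.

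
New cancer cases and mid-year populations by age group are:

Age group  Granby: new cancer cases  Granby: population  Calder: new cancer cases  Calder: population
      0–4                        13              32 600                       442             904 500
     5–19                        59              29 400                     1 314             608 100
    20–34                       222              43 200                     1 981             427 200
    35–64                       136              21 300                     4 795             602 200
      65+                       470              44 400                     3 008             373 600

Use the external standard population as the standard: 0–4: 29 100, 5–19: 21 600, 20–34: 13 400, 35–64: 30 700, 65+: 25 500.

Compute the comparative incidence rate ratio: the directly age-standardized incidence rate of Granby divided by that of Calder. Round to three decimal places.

1.030

Age-specific rates per 100 000 for Granby: 39.88, 200.68, 513.89, 638.50, 1058.56.
For Calder: 48.87, 216.08, 463.72, 796.25, 805.14.
Standard total = 120 300; weights = 0.2419, 0.1796, 0.1114, 0.2552, 0.2120.
Granby: 0.2419×39.88 + 0.1796×200.68 + 0.1114×513.89 + 0.2552×638.50 + 0.2120×1058.56 = 490.2440 per 100 000.
Calder: 0.2419×48.87 + 0.1796×216.08 + 0.1114×463.72 + 0.2552×796.25 + 0.2120×805.14 = 476.1352 per 100 000.
Ratio = 490.2440 ÷ 476.1352 = 1.02963.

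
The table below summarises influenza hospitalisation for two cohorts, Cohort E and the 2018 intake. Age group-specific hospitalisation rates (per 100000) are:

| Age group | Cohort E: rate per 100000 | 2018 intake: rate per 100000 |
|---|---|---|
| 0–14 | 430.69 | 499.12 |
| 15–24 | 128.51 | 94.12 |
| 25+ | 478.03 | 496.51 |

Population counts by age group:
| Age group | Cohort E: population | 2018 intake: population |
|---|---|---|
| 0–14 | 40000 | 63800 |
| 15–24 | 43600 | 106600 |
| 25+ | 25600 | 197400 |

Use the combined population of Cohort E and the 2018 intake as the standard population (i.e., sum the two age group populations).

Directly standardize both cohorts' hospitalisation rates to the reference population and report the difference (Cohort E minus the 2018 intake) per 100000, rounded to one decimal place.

Combined standard total = 477000; weights = 0.2176, 0.3149, 0.4675.
Cohort E: 0.2176×430.69 + 0.3149×128.51 + 0.4675×478.03 = 357.6698 per 100000.
The 2018 intake: 0.2176×499.12 + 0.3149×94.12 + 0.4675×496.51 = 370.3715 per 100000.
Difference = 357.6698 − 370.3715 = -12.7017.

-12.7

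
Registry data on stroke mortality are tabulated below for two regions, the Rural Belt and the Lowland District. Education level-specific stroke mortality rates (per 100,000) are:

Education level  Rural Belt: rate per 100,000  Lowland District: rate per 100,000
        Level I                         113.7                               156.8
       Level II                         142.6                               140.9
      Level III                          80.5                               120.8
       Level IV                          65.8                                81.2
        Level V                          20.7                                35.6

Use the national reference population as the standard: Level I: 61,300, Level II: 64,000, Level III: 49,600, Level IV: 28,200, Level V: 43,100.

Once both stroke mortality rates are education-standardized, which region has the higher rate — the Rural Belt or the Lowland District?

Lowland District

Standard total = 246,200; weights = 0.2490, 0.2600, 0.2015, 0.1145, 0.1751.
The Rural Belt: 0.2490×113.7 + 0.2600×142.6 + 0.2015×80.5 + 0.1145×65.8 + 0.1751×20.7 = 92.7569 per 100,000.
The Lowland District: 0.2490×156.8 + 0.2600×140.9 + 0.2015×120.8 + 0.1145×81.2 + 0.1751×35.6 = 115.5374 per 100,000.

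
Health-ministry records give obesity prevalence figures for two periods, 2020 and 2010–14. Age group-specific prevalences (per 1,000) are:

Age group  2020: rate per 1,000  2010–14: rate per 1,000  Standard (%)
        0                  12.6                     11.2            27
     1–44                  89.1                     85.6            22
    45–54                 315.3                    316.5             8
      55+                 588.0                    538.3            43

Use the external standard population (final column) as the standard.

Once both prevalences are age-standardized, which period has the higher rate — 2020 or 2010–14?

2020

Standard weights: 0.27, 0.22, 0.08, 0.43.
2020: 0.2700×12.6 + 0.2200×89.1 + 0.0800×315.3 + 0.4300×588.0 = 301.0680 per 1,000.
2010–14: 0.2700×11.2 + 0.2200×85.6 + 0.0800×316.5 + 0.4300×538.3 = 278.6450 per 1,000.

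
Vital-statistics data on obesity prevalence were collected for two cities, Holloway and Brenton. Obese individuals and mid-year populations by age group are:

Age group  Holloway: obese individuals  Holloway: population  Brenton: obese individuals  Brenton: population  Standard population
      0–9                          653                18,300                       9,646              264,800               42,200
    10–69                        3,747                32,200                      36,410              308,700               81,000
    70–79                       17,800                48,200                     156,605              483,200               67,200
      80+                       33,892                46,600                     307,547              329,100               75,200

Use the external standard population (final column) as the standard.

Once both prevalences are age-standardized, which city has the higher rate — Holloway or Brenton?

Age-specific rates per 1,000 for Holloway: 35.683, 116.366, 369.295, 727.296.
For Brenton: 36.427, 117.946, 324.100, 934.509.
Standard total = 265,600; weights = 0.1589, 0.3050, 0.2530, 0.2831.
Holloway: 0.1589×35.683 + 0.3050×116.366 + 0.2530×369.295 + 0.2831×727.296 = 340.5150 per 1,000.
Brenton: 0.1589×36.427 + 0.3050×117.946 + 0.2530×324.100 + 0.2831×934.509 = 388.3490 per 1,000.
The crude rates (386.04 vs 368.17) would put Holloway higher, but that reflects its age composition; once standardized to a common age structure, Brenton has the higher underlying rate.

Brenton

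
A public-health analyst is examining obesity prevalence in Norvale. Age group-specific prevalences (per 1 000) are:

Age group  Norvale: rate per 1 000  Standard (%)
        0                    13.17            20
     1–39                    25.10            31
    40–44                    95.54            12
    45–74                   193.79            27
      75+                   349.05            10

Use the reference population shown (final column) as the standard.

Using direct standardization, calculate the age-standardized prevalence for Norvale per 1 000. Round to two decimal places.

Standard weights: 0.20, 0.31, 0.12, 0.27, 0.10.
Standardized rate: 0.2000×13.17 + 0.3100×25.10 + 0.1200×95.54 + 0.2700×193.79 + 0.1000×349.05 = 109.1081 per 1 000.

109.11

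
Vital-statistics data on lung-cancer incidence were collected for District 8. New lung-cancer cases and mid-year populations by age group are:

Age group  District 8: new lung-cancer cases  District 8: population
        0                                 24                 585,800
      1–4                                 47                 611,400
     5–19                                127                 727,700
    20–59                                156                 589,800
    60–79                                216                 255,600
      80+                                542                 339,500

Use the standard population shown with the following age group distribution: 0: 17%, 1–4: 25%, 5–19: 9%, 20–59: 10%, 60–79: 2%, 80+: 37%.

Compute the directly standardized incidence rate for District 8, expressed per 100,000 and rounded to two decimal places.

Age-specific rates per 100,000 for District 8: 4.10, 7.69, 17.45, 26.45, 84.51, 159.65.
Standard weights: 0.17, 0.25, 0.09, 0.10, 0.02, 0.37.
Standardized rate: 0.1700×4.10 + 0.2500×7.69 + 0.0900×17.45 + 0.1000×26.45 + 0.0200×84.51 + 0.3700×159.65 = 67.5933 per 100,000.

67.59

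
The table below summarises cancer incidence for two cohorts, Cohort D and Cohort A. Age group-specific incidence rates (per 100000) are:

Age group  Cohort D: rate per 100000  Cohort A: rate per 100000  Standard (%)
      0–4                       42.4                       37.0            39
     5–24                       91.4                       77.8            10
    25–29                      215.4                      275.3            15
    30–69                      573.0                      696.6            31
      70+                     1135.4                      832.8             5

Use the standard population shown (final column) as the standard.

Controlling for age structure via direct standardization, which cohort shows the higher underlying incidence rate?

Cohort A

Standard weights: 0.39, 0.10, 0.15, 0.31, 0.05.
Cohort D: 0.3900×42.4 + 0.1000×91.4 + 0.1500×215.4 + 0.3100×573.0 + 0.0500×1135.4 = 292.3860 per 100000.
Cohort A: 0.3900×37.0 + 0.1000×77.8 + 0.1500×275.3 + 0.3100×696.6 + 0.0500×832.8 = 321.0910 per 100000.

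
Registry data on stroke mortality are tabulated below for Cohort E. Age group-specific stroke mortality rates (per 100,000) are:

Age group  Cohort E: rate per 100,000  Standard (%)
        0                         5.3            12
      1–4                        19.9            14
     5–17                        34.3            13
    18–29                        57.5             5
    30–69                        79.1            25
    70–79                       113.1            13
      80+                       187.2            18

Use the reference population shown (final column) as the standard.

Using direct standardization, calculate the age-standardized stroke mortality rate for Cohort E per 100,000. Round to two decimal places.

78.93

Standard weights: 0.12, 0.14, 0.13, 0.05, 0.25, 0.13, 0.18.
Standardized rate: 0.1200×5.3 + 0.1400×19.9 + 0.1300×34.3 + 0.0500×57.5 + 0.2500×79.1 + 0.1300×113.1 + 0.1800×187.2 = 78.9300 per 100,000.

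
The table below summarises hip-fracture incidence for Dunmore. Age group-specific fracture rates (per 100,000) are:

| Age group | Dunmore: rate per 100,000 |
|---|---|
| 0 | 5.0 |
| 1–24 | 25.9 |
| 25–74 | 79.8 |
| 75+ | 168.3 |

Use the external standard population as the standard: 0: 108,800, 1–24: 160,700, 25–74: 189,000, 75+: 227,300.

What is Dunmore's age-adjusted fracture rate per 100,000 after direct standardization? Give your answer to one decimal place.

84.6

Standard total = 685,800; weights = 0.1586, 0.2343, 0.2756, 0.3314.
Standardized rate: 0.1586×5.0 + 0.2343×25.9 + 0.2756×79.8 + 0.3314×168.3 = 84.6353 per 100,000.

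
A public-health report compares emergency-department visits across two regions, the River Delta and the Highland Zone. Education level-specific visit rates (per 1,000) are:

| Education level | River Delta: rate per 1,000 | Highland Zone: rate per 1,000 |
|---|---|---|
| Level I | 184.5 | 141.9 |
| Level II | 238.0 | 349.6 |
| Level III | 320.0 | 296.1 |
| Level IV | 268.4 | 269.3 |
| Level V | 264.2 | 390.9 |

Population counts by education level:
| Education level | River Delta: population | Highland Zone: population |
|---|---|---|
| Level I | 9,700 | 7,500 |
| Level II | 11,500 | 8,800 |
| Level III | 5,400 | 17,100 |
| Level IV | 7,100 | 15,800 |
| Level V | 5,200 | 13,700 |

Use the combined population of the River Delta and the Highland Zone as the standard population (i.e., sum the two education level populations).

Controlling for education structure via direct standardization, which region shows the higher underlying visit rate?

Combined standard total = 101,800; weights = 0.1690, 0.1994, 0.2210, 0.2250, 0.1857.
The River Delta: 0.1690×184.5 + 0.1994×238.0 + 0.2210×320.0 + 0.2250×268.4 + 0.1857×264.2 = 258.7872 per 1,000.
The Highland Zone: 0.1690×141.9 + 0.1994×349.6 + 0.2210×296.1 + 0.2250×269.3 + 0.1857×390.9 = 292.2867 per 1,000.

Highland Zone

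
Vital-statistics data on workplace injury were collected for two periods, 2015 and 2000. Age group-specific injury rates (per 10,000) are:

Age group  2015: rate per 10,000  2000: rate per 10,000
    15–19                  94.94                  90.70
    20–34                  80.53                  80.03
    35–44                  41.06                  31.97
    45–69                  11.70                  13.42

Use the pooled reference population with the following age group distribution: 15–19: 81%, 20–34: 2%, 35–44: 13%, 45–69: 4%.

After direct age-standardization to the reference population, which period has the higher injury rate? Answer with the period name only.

Standard weights: 0.81, 0.02, 0.13, 0.04.
2015: 0.8100×94.94 + 0.0200×80.53 + 0.1300×41.06 + 0.0400×11.70 = 84.3178 per 10,000.
2000: 0.8100×90.70 + 0.0200×80.03 + 0.1300×31.97 + 0.0400×13.42 = 79.7605 per 10,000.

2015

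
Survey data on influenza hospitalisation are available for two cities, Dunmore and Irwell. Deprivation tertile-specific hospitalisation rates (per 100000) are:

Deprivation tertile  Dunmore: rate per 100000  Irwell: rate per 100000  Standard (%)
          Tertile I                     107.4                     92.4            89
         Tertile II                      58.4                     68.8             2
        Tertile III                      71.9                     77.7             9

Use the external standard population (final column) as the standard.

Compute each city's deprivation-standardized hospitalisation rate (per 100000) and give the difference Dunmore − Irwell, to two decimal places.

12.62

Standard weights: 0.89, 0.02, 0.09.
Dunmore: 0.8900×107.4 + 0.0200×58.4 + 0.0900×71.9 = 103.2250 per 100000.
Irwell: 0.8900×92.4 + 0.0200×68.8 + 0.0900×77.7 = 90.6050 per 100000.
Difference = 103.2250 − 90.6050 = 12.6200.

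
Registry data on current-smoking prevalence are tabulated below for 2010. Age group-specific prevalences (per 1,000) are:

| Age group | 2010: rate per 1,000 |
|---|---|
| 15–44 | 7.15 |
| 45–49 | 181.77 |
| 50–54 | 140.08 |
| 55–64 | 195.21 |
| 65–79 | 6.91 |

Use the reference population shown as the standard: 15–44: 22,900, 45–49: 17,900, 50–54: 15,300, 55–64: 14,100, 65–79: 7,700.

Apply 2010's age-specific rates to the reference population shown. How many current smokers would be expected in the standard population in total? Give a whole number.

8366

Expected current smokers = Σ (standard pop × age-specific rate ÷ 1,000)
= 22,900×7.15/1,000 + 17,900×181.77/1,000 + 15,300×140.08/1,000 + 14,100×195.21/1,000 + 7,700×6.91/1,000
= 163.74 + 3253.68 + 2143.22 + 2752.46 + 53.21 = 8366.31.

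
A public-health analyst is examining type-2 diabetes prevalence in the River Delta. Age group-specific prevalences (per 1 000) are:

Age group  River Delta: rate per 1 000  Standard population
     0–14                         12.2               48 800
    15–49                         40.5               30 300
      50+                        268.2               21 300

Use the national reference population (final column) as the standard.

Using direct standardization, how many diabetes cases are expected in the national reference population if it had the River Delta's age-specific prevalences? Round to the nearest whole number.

7535

Expected diabetes cases = Σ (standard pop × age-specific rate ÷ 1 000)
= 48 800×12.2/1 000 + 30 300×40.5/1 000 + 21 300×268.2/1 000
= 595.36 + 1227.15 + 5712.66 = 7535.17.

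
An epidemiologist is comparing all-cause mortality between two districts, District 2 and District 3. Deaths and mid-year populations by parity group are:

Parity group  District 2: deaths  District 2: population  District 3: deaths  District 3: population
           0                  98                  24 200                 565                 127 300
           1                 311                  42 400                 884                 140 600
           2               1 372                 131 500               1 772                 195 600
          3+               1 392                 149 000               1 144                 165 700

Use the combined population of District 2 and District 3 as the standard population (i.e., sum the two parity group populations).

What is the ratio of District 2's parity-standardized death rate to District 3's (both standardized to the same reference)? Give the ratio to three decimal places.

1.194

Parity-specific rates per 1 000 for District 2: 4.050, 7.335, 10.433, 9.342.
For District 3: 4.438, 6.287, 9.059, 6.904.
Combined standard total = 976 300; weights = 0.1552, 0.1874, 0.3350, 0.3223.
District 2: 0.1552×4.050 + 0.1874×7.335 + 0.3350×10.433 + 0.3223×9.342 = 8.5103 per 1 000.
District 3: 0.1552×4.438 + 0.1874×6.287 + 0.3350×9.059 + 0.3223×6.904 = 7.1279 per 1 000.
Ratio = 8.5103 ÷ 7.1279 = 1.19394.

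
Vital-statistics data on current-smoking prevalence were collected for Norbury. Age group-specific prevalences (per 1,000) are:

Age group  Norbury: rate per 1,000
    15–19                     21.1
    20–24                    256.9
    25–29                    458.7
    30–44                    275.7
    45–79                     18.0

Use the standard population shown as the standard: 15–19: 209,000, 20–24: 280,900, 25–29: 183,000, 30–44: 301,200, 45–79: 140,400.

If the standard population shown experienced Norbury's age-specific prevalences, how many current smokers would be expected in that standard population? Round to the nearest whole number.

Expected current smokers = Σ (standard pop × age-specific rate ÷ 1,000)
= 209,000×21.1/1,000 + 280,900×256.9/1,000 + 183,000×458.7/1,000 + 301,200×275.7/1,000 + 140,400×18.0/1,000
= 4409.90 + 72163.21 + 83942.10 + 83040.84 + 2527.20 = 246083.25.

246083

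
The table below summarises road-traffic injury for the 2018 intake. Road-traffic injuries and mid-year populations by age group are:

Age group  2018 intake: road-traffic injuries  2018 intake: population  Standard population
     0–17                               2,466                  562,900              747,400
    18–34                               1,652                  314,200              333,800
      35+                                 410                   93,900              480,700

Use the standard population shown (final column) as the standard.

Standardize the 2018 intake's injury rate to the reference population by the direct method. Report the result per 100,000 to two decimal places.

456.38

Age-specific rates per 100,000 for the 2018 intake: 438.09, 525.78, 436.63.
Standard total = 1,561,900; weights = 0.4785, 0.2137, 0.3078.
Standardized rate: 0.4785×438.09 + 0.2137×525.78 + 0.3078×436.63 = 456.3819 per 100,000.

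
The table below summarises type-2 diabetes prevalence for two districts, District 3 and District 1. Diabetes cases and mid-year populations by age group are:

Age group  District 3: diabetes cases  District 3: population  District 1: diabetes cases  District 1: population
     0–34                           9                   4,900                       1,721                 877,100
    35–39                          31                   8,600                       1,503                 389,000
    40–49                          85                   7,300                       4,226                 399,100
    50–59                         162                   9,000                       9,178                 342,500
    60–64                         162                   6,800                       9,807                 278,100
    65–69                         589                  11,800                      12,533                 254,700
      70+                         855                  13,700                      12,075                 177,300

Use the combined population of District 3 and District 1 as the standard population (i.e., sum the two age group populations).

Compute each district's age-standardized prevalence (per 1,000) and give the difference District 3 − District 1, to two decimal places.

-2.53

Age-specific rates per 1,000 for District 3: 1.837, 3.605, 11.644, 18.000, 23.824, 49.915, 62.409.
For District 1: 1.962, 3.864, 10.589, 26.797, 35.264, 49.207, 68.105.
Combined standard total = 2,779,900; weights = 0.3173, 0.1430, 0.1462, 0.1264, 0.1025, 0.0959, 0.0687.
District 3: 0.3173×1.837 + 0.1430×3.605 + 0.1462×11.644 + 0.1264×18.000 + 0.1025×23.824 + 0.0959×49.915 + 0.0687×62.409 = 16.5913 per 1,000.
District 1: 0.3173×1.962 + 0.1430×3.864 + 0.1462×10.589 + 0.1264×26.797 + 0.1025×35.264 + 0.0959×49.207 + 0.0687×68.105 = 19.1222 per 1,000.
Difference = 16.5913 − 19.1222 = -2.5309.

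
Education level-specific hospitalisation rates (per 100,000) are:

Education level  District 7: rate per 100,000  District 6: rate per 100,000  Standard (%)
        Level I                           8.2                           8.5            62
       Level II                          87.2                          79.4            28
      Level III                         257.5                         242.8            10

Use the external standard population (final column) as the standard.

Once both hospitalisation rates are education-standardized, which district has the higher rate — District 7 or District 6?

District 7

Standard weights: 0.62, 0.28, 0.10.
District 7: 0.6200×8.2 + 0.2800×87.2 + 0.1000×257.5 = 55.2500 per 100,000.
District 6: 0.6200×8.5 + 0.2800×79.4 + 0.1000×242.8 = 51.7820 per 100,000.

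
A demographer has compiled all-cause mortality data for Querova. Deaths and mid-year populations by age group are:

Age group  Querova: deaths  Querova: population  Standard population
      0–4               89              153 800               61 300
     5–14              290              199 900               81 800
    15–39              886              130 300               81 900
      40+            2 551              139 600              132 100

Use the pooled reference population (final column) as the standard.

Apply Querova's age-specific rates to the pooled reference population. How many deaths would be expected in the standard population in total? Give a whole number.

Age-specific rates per 100 000 for Querova: 57.87, 145.07, 679.97, 1827.36.
Expected deaths = Σ (standard pop × age-specific rate ÷ 100 000)
= 61 300×57.87/100 000 + 81 800×145.07/100 000 + 81 900×679.97/100 000 + 132 100×1827.36/100 000
= 35.47 + 118.67 + 556.89 + 2413.95 = 3124.98.

3125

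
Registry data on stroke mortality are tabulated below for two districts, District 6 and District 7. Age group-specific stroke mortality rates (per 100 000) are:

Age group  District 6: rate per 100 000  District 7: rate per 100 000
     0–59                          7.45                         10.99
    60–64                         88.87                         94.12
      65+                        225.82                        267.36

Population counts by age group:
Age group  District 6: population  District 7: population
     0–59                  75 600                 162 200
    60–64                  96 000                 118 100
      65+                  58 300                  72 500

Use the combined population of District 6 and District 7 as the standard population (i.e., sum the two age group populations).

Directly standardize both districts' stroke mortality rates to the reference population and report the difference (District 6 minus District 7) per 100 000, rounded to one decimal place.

-12.7

Combined standard total = 582 700; weights = 0.4081, 0.3674, 0.2245.
District 6: 0.4081×7.45 + 0.3674×88.87 + 0.2245×225.82 = 86.3840 per 100 000.
District 7: 0.4081×10.99 + 0.3674×94.12 + 0.2245×267.36 = 99.0822 per 100 000.
Difference = 86.3840 − 99.0822 = -12.6982.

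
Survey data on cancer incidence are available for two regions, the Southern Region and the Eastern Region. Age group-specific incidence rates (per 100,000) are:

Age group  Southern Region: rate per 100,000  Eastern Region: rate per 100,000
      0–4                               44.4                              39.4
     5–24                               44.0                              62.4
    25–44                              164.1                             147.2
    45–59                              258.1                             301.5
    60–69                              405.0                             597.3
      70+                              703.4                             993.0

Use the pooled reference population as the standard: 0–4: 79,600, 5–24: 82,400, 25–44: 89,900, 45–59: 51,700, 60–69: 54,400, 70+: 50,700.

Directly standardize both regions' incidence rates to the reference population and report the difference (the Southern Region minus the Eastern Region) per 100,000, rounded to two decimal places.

-66.03

Standard total = 408,700; weights = 0.1948, 0.2016, 0.2200, 0.1265, 0.1331, 0.1241.
The Southern Region: 0.1948×44.4 + 0.2016×44.0 + 0.2200×164.1 + 0.1265×258.1 + 0.1331×405.0 + 0.1241×703.4 = 227.4299 per 100,000.
The Eastern Region: 0.1948×39.4 + 0.2016×62.4 + 0.2200×147.2 + 0.1265×301.5 + 0.1331×597.3 + 0.1241×993.0 = 293.4599 per 100,000.
Difference = 227.4299 − 293.4599 = -66.0300.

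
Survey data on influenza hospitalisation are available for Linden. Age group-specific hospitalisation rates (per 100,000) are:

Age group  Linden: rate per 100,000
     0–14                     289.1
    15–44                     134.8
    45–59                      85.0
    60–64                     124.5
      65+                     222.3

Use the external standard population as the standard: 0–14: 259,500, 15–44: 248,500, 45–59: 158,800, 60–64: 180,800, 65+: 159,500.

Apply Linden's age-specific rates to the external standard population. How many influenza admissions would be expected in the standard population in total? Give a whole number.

1800

Expected influenza admissions = Σ (standard pop × age-specific rate ÷ 100,000)
= 259,500×289.1/100,000 + 248,500×134.8/100,000 + 158,800×85.0/100,000 + 180,800×124.5/100,000 + 159,500×222.3/100,000
= 750.21 + 334.98 + 134.98 + 225.10 + 354.57 = 1799.84.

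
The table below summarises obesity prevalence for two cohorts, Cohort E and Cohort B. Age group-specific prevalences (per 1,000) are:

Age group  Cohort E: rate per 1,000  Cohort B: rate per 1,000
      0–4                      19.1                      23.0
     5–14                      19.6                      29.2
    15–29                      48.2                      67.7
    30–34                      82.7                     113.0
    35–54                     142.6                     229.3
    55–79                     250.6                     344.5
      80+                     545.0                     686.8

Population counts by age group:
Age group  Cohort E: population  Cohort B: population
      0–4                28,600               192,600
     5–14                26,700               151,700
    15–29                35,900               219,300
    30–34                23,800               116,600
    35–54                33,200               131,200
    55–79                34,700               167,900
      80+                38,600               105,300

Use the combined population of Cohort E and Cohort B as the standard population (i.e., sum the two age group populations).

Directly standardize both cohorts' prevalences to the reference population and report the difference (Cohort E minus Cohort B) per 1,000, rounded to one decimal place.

Combined standard total = 1,306,100; weights = 0.1694, 0.1366, 0.1954, 0.1075, 0.1259, 0.1551, 0.1102.
Cohort E: 0.1694×19.1 + 0.1366×19.6 + 0.1954×48.2 + 0.1075×82.7 + 0.1259×142.6 + 0.1551×250.6 + 0.1102×545.0 = 141.0870 per 1,000.
Cohort B: 0.1694×23.0 + 0.1366×29.2 + 0.1954×67.7 + 0.1075×113.0 + 0.1259×229.3 + 0.1551×344.5 + 0.1102×686.8 = 191.2275 per 1,000.
Difference = 141.0870 − 191.2275 = -50.1405.

-50.1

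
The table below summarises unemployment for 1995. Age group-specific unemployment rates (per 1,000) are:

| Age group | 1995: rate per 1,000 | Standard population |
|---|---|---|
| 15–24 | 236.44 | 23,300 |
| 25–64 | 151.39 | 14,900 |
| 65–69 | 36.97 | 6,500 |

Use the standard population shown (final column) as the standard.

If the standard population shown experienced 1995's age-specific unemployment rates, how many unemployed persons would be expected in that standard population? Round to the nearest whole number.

Expected unemployed persons = Σ (standard pop × age-specific rate ÷ 1,000)
= 23,300×236.44/1,000 + 14,900×151.39/1,000 + 6,500×36.97/1,000
= 5509.05 + 2255.71 + 240.31 = 8005.07.

8005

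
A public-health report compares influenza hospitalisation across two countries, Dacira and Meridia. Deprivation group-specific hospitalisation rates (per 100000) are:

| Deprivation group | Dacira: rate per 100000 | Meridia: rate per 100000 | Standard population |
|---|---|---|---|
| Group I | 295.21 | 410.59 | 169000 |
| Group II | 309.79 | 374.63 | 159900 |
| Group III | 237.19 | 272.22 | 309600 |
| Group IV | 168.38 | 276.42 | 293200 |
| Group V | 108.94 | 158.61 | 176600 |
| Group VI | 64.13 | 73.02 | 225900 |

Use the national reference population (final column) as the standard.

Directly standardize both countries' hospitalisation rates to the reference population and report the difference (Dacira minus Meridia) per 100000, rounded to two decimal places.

-62.34

Standard total = 1334200; weights = 0.1267, 0.1198, 0.2320, 0.2198, 0.1324, 0.1693.
Dacira: 0.1267×295.21 + 0.1198×309.79 + 0.2320×237.19 + 0.2198×168.38 + 0.1324×108.94 + 0.1693×64.13 = 191.8413 per 100000.
Meridia: 0.1267×410.59 + 0.1198×374.63 + 0.2320×272.22 + 0.2198×276.42 + 0.1324×158.61 + 0.1693×73.02 = 254.1781 per 100000.
Difference = 191.8413 − 254.1781 = -62.3368.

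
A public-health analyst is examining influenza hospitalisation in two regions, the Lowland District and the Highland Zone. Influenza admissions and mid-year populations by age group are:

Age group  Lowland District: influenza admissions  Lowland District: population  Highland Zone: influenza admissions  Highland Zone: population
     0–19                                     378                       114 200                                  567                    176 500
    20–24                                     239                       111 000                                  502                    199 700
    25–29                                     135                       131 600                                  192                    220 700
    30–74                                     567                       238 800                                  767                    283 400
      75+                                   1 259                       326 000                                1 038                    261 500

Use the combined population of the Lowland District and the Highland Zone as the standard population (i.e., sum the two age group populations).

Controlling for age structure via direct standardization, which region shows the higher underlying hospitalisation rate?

Highland Zone

Age-specific rates per 100 000 for the Lowland District: 331.00, 215.32, 102.58, 237.44, 386.20.
For the Highland Zone: 321.25, 251.38, 87.00, 270.64, 396.94.
Combined standard total = 2 063 400; weights = 0.1409, 0.1506, 0.1707, 0.2531, 0.2847.
The Lowland District: 0.1409×331.00 + 0.1506×215.32 + 0.1707×102.58 + 0.2531×237.44 + 0.2847×386.20 = 266.6182 per 100 000.
The Highland Zone: 0.1409×321.25 + 0.1506×251.38 + 0.1707×87.00 + 0.2531×270.64 + 0.2847×396.94 = 279.4756 per 100 000.
The crude rates (279.73 vs 268.52) would put the Lowland District higher, but that reflects its age composition; once standardized to a common age structure, the Highland Zone has the higher underlying rate.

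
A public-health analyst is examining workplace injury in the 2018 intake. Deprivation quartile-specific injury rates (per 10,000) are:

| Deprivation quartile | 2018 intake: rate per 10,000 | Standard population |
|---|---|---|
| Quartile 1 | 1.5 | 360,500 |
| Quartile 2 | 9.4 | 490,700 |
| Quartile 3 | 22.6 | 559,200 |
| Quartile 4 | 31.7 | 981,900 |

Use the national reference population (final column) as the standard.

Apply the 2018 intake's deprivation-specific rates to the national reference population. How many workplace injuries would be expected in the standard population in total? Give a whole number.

4892

Expected workplace injuries = Σ (standard pop × deprivation-specific rate ÷ 10,000)
= 360,500×1.5/10,000 + 490,700×9.4/10,000 + 559,200×22.6/10,000 + 981,900×31.7/10,000
= 54.08 + 461.26 + 1263.79 + 3112.62 = 4891.75.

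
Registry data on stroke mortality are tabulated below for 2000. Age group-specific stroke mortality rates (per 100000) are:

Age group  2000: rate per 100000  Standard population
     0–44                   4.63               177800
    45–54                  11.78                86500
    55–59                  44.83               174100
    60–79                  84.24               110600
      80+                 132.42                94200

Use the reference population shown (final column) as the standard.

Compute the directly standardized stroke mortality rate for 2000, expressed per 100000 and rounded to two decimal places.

48.88

Standard total = 643200; weights = 0.2764, 0.1345, 0.2707, 0.1720, 0.1465.
Standardized rate: 0.2764×4.63 + 0.1345×11.78 + 0.2707×44.83 + 0.1720×84.24 + 0.1465×132.42 = 48.8775 per 100000.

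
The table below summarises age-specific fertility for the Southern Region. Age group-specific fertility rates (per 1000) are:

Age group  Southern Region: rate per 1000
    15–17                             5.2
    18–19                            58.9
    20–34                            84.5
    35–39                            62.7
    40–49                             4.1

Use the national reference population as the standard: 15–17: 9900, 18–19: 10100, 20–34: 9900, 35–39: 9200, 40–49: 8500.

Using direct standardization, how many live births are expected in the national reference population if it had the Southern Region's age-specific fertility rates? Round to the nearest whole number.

2095

Expected live births = Σ (standard pop × age-specific rate ÷ 1000)
= 9900×5.2/1000 + 10100×58.9/1000 + 9900×84.5/1000 + 9200×62.7/1000 + 8500×4.1/1000
= 51.48 + 594.89 + 836.55 + 576.84 + 34.85 = 2094.61.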